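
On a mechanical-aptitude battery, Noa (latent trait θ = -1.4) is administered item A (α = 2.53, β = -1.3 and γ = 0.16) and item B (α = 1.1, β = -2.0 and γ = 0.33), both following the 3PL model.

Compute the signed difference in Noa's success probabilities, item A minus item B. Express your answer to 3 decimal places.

-0.245

P(θ) = γ + (1 − γ) · 1 / (1 + exp(−α(θ − β)))
P_A = 0.5272
P_B = 0.7717
P_A − P_B = -0.2446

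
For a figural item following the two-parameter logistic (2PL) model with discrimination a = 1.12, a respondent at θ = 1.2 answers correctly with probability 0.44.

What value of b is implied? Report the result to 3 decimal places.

1.415

P(θ) = 1 / (1 + exp(−a(θ − b)))
logit(0.44) = ln(0.44/0.56) = -0.2412
b = θ − logit/(a) = 1.2 − (-0.2412)/1.1200 = 1.4153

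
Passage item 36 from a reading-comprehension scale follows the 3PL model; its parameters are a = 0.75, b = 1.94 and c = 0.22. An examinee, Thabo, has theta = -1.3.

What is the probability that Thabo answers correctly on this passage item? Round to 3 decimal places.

0.283

P(theta) = c + (1 − c) · 1 / (1 + exp(−a(theta − b)))
Exponent: 0.75 × (-1.3 − 1.94) = -2.4300
1/(1 + e^{2.4300}) = 0.0809
P = 0.22 + 0.78 × 0.0809 = 0.2831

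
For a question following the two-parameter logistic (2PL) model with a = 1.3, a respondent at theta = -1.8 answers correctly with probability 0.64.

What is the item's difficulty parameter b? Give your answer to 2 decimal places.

P(theta) = 1 / (1 + exp(−a(theta − b)))
logit(0.64) = ln(0.64/0.36) = 0.5754
b = theta − logit/(a) = -1.8 − 0.5754/1.3000 = -2.2426

-2.24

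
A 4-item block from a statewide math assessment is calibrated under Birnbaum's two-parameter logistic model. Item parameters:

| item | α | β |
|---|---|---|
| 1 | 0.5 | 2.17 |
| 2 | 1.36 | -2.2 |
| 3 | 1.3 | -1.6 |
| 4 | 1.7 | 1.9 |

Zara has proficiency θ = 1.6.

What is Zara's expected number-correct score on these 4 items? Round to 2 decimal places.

2.78

P(θ) = 1 / (1 + exp(−α(θ − β)))
P_1 = 1/(1+e^{0.2850}) = 0.4292
P_2 = 1/(1+e^{-5.1680}) = 0.9943
P_3 = 1/(1+e^{-4.1600}) = 0.9846
P_4 = 1/(1+e^{0.5100}) = 0.3752
E[score] = 0.4292 + 0.9943 + 0.9846 + 0.3752 = 2.7834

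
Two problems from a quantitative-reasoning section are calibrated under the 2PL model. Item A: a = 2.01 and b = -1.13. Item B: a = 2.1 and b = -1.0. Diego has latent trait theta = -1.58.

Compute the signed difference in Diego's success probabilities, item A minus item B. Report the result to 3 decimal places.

P(theta) = 1 / (1 + exp(−a(theta − b)))
P_A = 0.2881
P_B = 0.2283
P_A − P_B = 0.0598

0.060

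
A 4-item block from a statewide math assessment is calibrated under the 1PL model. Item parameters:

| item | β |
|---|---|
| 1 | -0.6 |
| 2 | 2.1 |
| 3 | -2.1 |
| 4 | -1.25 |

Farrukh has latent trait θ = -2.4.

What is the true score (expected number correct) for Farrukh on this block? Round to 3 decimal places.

P(θ) = 1 / (1 + exp(−(θ − β)))
P_1 = 1/(1+e^{1.8000}) = 0.1419
P_2 = 1/(1+e^{4.5000}) = 0.0110
P_3 = 1/(1+e^{0.3000}) = 0.4256
P_4 = 1/(1+e^{1.1500}) = 0.2405
E[score] = 0.1419 + 0.0110 + 0.4256 + 0.2405 = 0.8189

0.819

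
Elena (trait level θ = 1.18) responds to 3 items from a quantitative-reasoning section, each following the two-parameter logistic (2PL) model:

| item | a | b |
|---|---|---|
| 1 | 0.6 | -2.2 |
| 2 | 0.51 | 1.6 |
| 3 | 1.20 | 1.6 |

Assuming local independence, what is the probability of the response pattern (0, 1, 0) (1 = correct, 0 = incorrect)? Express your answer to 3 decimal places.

0.032

P(θ) = 1 / (1 + exp(−a(θ − b)))
P_1 = 1/(1+e^{-2.0280}) = 0.8837
P_2 = 1/(1+e^{0.2142}) = 0.4467
P_3 = 1/(1+e^{0.5040}) = 0.3766
L = (1−P_1) × P_2 × (1−P_3) = 0.1163 × 0.4467 × 0.6234 = 0.03238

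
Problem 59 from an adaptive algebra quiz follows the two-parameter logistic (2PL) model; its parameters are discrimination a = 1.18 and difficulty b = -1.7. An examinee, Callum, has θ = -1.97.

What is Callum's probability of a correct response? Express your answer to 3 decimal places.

P(θ) = 1 / (1 + exp(−a(θ − b)))
Exponent: 1.18 × (-1.97 − (-1.7)) = -0.3186
1/(1 + e^{0.3186}) = 0.4210

0.421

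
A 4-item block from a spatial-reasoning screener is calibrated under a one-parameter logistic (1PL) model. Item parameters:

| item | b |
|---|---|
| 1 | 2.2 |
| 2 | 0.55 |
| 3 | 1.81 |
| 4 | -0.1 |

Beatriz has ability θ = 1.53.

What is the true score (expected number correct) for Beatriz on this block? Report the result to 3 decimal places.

2.332

P(θ) = 1 / (1 + exp(−(θ − b)))
P_1 = 1/(1+e^{0.6700}) = 0.3385
P_2 = 1/(1+e^{-0.9800}) = 0.7271
P_3 = 1/(1+e^{0.2800}) = 0.4305
P_4 = 1/(1+e^{-1.6300}) = 0.8362
E[score] = 0.3385 + 0.7271 + 0.4305 + 0.8362 = 2.3322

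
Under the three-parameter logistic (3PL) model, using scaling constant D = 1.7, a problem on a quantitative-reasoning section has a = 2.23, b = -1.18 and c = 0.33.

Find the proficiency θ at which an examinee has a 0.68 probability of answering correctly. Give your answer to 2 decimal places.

P(θ) = c + (1 − c) · 1 / (1 + exp(−D·a(θ − b)))
Remove guessing floor: (0.68 − 0.33)/(1 − 0.33) = 0.5224
logit = ln(0.5224/0.4776) = 0.0896
θ = b + logit/(1.7·a) = -1.18 + 0.0896/3.7910 = -1.1564

-1.16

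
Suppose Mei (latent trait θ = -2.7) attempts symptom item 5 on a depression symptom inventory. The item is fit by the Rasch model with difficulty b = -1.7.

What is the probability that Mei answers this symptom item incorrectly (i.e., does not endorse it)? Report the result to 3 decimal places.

P(θ) = 1 / (1 + exp(−(θ − b)))
Exponent: (-2.7 − (-1.7)) = -1.0000
1/(1 + e^{1.0000}) = 0.2689
P = 0.2689
P(incorrect) = 1 − 0.2689 = 0.7311

0.731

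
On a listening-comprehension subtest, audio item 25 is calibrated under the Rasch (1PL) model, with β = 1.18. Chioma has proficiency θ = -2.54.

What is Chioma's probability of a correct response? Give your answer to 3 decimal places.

0.024

P(θ) = 1 / (1 + exp(−(θ − β)))
Exponent: (-2.54 − 1.18) = -3.7200
1/(1 + e^{3.7200}) = 0.0237
P = 0.0237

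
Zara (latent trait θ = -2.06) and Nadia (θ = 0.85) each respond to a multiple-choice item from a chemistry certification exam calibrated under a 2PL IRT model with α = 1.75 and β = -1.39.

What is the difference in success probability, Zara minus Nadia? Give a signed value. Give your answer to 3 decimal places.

-0.744

P(θ) = 1 / (1 + exp(−α(θ − β)))
P(Zara) = 0.2364  [exponent -1.1725]
P(Nadia) = 0.9805  [exponent 3.9200]
Difference = 0.2364 − 0.9805 = -0.7441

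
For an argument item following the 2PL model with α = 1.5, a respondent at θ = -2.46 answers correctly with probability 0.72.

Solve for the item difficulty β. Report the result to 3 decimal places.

P(θ) = 1 / (1 + exp(−α(θ − β)))
logit(0.72) = ln(0.72/0.28) = 0.9445
β = θ − logit/(α) = -2.46 − 0.9445/1.5000 = -3.0896

-3.090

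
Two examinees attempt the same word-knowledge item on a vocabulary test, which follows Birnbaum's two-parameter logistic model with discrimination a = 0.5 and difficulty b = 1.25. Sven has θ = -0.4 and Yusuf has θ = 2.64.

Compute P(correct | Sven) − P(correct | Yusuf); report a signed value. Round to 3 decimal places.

P(θ) = 1 / (1 + exp(−a(θ − b)))
P(Sven) = 0.3047  [exponent -0.8250]
P(Yusuf) = 0.6671  [exponent 0.6950]
Difference = 0.3047 − 0.6671 = -0.3624

-0.362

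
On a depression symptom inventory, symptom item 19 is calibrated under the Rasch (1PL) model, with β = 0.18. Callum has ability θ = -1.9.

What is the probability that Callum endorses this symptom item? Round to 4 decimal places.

0.1111

P(θ) = 1 / (1 + exp(−(θ − β)))
Exponent: (-1.9 − 0.18) = -2.0800
1/(1 + e^{2.0800}) = 0.1111
P = 0.1111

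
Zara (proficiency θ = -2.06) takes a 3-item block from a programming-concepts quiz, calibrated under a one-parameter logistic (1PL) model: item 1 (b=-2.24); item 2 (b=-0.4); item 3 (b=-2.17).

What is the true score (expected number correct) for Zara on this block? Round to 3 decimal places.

P(θ) = 1 / (1 + exp(−(θ − b)))
P_1 = 1/(1+e^{-0.1800}) = 0.5449
P_2 = 1/(1+e^{1.6600}) = 0.1598
P_3 = 1/(1+e^{-0.1100}) = 0.5275
E[score] = 0.5449 + 0.1598 + 0.5275 = 1.2321

1.232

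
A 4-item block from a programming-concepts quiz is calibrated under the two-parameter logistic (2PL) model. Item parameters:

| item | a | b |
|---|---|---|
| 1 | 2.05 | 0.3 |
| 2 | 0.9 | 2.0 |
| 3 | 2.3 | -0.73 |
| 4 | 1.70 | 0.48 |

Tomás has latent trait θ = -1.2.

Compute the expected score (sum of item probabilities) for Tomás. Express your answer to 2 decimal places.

P(θ) = 1 / (1 + exp(−a(θ − b)))
P_1 = 1/(1+e^{3.0750}) = 0.0442
P_2 = 1/(1+e^{2.8800}) = 0.0532
P_3 = 1/(1+e^{1.0810}) = 0.2533
P_4 = 1/(1+e^{2.8560}) = 0.0544
E[score] = 0.0442 + 0.0532 + 0.2533 + 0.0544 = 0.4050

0.40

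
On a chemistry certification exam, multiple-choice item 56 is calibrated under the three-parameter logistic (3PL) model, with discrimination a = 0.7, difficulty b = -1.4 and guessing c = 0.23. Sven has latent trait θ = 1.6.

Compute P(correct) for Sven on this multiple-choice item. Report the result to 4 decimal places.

0.9160

P(θ) = c + (1 − c) · 1 / (1 + exp(−a(θ − b)))
Exponent: 0.7 × (1.6 − (-1.4)) = 2.1000
1/(1 + e^{-2.1000}) = 0.8909
P = 0.23 + 0.77 × 0.8909 = 0.9160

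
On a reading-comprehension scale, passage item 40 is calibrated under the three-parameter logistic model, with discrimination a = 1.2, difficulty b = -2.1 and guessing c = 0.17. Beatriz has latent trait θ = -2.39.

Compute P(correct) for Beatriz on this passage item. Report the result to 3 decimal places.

P(θ) = c + (1 − c) · 1 / (1 + exp(−a(θ − b)))
Exponent: 1.2 × (-2.39 − (-2.1)) = -0.3480
1/(1 + e^{0.3480}) = 0.4139
P = 0.17 + 0.83 × 0.4139 = 0.5135

0.514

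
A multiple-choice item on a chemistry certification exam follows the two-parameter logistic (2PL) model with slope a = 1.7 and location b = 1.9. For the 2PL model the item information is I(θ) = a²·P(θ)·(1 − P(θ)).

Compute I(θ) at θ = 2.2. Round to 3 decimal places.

0.677

P = 1/(1+e^{-0.5100}) = 0.6248
P(1−P) = 0.6248 × 0.3752 = 0.2344
I = a² × P(1−P) = 1.7² × 0.2344 = 0.67748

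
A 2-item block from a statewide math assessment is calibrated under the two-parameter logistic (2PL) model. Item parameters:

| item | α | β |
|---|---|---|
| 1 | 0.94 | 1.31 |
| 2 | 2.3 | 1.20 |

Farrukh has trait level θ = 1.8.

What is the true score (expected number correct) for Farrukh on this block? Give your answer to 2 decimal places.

1.41

P(θ) = 1 / (1 + exp(−α(θ − β)))
P_1 = 1/(1+e^{-0.4606}) = 0.6132
P_2 = 1/(1+e^{-1.3800}) = 0.7990
E[score] = 0.6132 + 0.7990 = 1.4121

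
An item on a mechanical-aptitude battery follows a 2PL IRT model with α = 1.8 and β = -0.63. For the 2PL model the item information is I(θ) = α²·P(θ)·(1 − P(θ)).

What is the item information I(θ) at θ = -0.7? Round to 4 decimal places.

0.8068

P = 1/(1+e^{0.1260}) = 0.4685
P(1−P) = 0.4685 × 0.5315 = 0.2490
I = α² × P(1−P) = 1.8² × 0.2490 = 0.80679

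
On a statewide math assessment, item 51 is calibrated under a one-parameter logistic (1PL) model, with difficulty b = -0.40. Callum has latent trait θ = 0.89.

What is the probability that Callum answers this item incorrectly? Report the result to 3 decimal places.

0.216

P(θ) = 1 / (1 + exp(−(θ − b)))
Exponent: (0.89 − (-0.40)) = 1.2900
1/(1 + e^{-1.2900}) = 0.7841
P = 0.7841
P(incorrect) = 1 − 0.7841 = 0.2159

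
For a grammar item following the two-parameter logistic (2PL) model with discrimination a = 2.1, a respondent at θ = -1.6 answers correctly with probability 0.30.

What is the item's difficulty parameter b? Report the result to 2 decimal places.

-1.20

P(θ) = 1 / (1 + exp(−a(θ − b)))
logit(0.30) = ln(0.30/0.70) = -0.8473
b = θ − logit/(a) = -1.6 − (-0.8473)/2.1000 = -1.1965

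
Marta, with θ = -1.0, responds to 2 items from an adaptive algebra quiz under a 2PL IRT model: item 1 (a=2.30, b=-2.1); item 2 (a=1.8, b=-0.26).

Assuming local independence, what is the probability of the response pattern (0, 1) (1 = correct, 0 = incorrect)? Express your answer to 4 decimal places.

0.0154

P(θ) = 1 / (1 + exp(−a(θ − b)))
P_1 = 1/(1+e^{-2.5300}) = 0.9262
P_2 = 1/(1+e^{1.3320}) = 0.2088
L = (1−P_1) × P_2 = 0.0738 × 0.2088 = 0.01541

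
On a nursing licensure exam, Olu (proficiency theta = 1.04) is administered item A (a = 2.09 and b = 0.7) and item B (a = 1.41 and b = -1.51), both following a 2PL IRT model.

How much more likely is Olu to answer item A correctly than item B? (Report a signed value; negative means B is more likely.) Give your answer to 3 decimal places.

P(theta) = 1 / (1 + exp(−a(theta − b)))
P_A = 0.6705
P_B = 0.9733
P_A − P_B = -0.3028

-0.303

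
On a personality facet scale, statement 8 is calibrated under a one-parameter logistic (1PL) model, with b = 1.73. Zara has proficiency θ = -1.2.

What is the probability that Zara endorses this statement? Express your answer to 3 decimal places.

0.051

P(θ) = 1 / (1 + exp(−(θ − b)))
Exponent: (-1.2 − 1.73) = -2.9300
1/(1 + e^{2.9300}) = 0.0507
P = 0.0507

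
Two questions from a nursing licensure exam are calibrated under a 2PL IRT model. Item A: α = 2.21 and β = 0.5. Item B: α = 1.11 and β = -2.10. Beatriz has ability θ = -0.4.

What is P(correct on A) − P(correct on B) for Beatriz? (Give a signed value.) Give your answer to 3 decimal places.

-0.748

P(θ) = 1 / (1 + exp(−α(θ − β)))
P_A = 0.1204
P_B = 0.8684
P_A − P_B = -0.7481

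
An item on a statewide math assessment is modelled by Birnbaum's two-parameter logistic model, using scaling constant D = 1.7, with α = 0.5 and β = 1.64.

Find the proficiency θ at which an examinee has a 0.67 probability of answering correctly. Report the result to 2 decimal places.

P(θ) = 1 / (1 + exp(−D·α(θ − β)))
logit = ln(0.6700/0.3300) = 0.7082
θ = β + logit/(1.7·α) = 1.64 + 0.7082/0.8500 = 2.4732

2.47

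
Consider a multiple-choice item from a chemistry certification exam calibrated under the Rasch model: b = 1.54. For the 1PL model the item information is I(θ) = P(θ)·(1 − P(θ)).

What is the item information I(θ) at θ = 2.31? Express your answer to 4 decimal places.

P = 1/(1+e^{-0.7700}) = 0.6835
P(1−P) = 0.6835 × 0.3165 = 0.2163
I = P(1−P) = 0.21632

0.2163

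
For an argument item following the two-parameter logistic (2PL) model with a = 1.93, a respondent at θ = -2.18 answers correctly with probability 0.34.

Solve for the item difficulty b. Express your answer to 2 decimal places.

-1.84

P(θ) = 1 / (1 + exp(−a(θ − b)))
logit(0.34) = ln(0.34/0.66) = -0.6633
b = θ − logit/(a) = -2.18 − (-0.6633)/1.9300 = -1.8363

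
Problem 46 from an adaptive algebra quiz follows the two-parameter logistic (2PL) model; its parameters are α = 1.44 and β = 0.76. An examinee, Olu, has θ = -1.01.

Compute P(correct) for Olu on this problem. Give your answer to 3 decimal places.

P(θ) = 1 / (1 + exp(−α(θ − β)))
Exponent: 1.44 × (-1.01 − 0.76) = -2.5488
1/(1 + e^{2.5488}) = 0.0725

0.073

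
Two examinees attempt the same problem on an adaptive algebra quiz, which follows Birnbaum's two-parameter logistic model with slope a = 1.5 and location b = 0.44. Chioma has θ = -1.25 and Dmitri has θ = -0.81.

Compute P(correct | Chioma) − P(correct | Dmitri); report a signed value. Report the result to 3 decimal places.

-0.060

P(θ) = 1 / (1 + exp(−a(θ − b)))
P(Chioma) = 0.0734  [exponent -2.5350]
P(Dmitri) = 0.1330  [exponent -1.8750]
Difference = 0.0734 − 0.1330 = -0.0595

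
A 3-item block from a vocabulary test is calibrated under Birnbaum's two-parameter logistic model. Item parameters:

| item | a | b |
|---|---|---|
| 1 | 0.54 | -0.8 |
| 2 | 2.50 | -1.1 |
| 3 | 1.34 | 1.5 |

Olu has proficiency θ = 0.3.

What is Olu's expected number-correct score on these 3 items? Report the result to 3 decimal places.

1.782

P(θ) = 1 / (1 + exp(−a(θ − b)))
P_1 = 1/(1+e^{-0.5940}) = 0.6443
P_2 = 1/(1+e^{-3.5000}) = 0.9707
P_3 = 1/(1+e^{1.6080}) = 0.1669
E[score] = 0.6443 + 0.9707 + 0.1669 = 1.7818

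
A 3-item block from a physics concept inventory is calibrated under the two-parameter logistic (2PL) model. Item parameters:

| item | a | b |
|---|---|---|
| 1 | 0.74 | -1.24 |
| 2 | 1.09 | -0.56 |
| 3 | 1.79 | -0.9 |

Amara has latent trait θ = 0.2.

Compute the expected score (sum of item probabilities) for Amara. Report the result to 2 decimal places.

2.32

P(θ) = 1 / (1 + exp(−a(θ − b)))
P_1 = 1/(1+e^{-1.0656}) = 0.7438
P_2 = 1/(1+e^{-0.8284}) = 0.6960
P_3 = 1/(1+e^{-1.9690}) = 0.8775
E[score] = 0.7438 + 0.6960 + 0.8775 = 2.3173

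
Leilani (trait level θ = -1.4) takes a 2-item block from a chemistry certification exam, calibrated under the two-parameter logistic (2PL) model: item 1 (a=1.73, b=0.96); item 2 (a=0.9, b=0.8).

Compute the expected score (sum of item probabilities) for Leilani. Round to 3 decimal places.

0.138

P(θ) = 1 / (1 + exp(−a(θ − b)))
P_1 = 1/(1+e^{4.0828}) = 0.0166
P_2 = 1/(1+e^{1.9800}) = 0.1213
E[score] = 0.0166 + 0.1213 = 0.1379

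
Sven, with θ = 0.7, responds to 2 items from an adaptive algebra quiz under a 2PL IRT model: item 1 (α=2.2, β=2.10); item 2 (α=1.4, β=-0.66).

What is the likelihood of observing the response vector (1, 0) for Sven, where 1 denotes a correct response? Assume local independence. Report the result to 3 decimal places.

P(θ) = 1 / (1 + exp(−α(θ − β)))
P_1 = 1/(1+e^{3.0800}) = 0.0439
P_2 = 1/(1+e^{-1.9040}) = 0.8703
L = P_1 × (1−P_2) = 0.0439 × 0.1297 = 0.00570

0.006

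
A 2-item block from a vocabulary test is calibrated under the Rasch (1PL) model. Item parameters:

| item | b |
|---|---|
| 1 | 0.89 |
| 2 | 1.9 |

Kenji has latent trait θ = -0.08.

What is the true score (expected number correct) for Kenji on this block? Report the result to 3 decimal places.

P(θ) = 1 / (1 + exp(−(θ − b)))
P_1 = 1/(1+e^{0.9700}) = 0.2749
P_2 = 1/(1+e^{1.9800}) = 0.1213
E[score] = 0.2749 + 0.1213 = 0.3962

0.396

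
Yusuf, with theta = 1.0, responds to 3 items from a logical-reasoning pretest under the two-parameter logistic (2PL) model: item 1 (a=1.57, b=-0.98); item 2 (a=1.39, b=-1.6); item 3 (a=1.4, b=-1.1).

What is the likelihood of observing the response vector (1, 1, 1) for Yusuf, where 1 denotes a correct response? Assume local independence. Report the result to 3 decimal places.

P(theta) = 1 / (1 + exp(−a(theta − b)))
P_1 = 1/(1+e^{-3.1086}) = 0.9572
P_2 = 1/(1+e^{-3.6140}) = 0.9738
P_3 = 1/(1+e^{-2.9400}) = 0.9498
L = P_1 × P_2 × P_3 = 0.9572 × 0.9738 × 0.9498 = 0.88533

0.885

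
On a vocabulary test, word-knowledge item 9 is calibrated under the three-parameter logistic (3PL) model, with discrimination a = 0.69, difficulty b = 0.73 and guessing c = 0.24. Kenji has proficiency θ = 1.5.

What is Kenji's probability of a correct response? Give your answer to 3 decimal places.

P(θ) = c + (1 − c) · 1 / (1 + exp(−a(θ − b)))
Exponent: 0.69 × (1.5 − 0.73) = 0.5313
1/(1 + e^{-0.5313}) = 0.6298
P = 0.24 + 0.76 × 0.6298 = 0.7186

0.719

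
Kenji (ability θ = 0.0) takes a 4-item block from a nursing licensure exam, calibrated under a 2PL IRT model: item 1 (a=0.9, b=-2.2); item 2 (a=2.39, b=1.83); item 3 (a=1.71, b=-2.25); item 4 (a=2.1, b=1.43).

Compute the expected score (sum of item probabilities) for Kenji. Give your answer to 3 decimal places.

1.918

P(θ) = 1 / (1 + exp(−a(θ − b)))
P_1 = 1/(1+e^{-1.9800}) = 0.8787
P_2 = 1/(1+e^{4.3737}) = 0.0124
P_3 = 1/(1+e^{-3.8475}) = 0.9791
P_4 = 1/(1+e^{3.0030}) = 0.0473
E[score] = 0.8787 + 0.0124 + 0.9791 + 0.0473 = 1.9175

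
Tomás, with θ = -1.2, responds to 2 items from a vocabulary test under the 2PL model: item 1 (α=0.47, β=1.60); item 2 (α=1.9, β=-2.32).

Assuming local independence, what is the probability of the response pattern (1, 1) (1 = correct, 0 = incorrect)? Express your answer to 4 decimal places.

0.1890

P(θ) = 1 / (1 + exp(−α(θ − β)))
P_1 = 1/(1+e^{1.3160}) = 0.2115
P_2 = 1/(1+e^{-2.1280}) = 0.8936
L = P_1 × P_2 = 0.2115 × 0.8936 = 0.18898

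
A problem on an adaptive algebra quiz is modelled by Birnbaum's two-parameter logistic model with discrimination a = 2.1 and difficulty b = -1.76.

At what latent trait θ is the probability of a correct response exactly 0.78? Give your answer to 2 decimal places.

-1.16

P(θ) = 1 / (1 + exp(−a(θ − b)))
logit = ln(0.7800/0.2200) = 1.2657
θ = b + logit/(a) = -1.76 + 1.2657/2.1000 = -1.1573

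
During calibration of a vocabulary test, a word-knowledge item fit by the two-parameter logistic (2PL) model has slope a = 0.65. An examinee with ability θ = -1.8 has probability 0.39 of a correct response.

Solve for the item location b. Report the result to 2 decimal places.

-1.11

P(θ) = 1 / (1 + exp(−a(θ − b)))
logit(0.39) = ln(0.39/0.61) = -0.4473
b = θ − logit/(a) = -1.8 − (-0.4473)/0.6500 = -1.1118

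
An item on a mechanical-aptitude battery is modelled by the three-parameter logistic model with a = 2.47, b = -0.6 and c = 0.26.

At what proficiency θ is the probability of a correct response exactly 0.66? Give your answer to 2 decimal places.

P(θ) = c + (1 − c) · 1 / (1 + exp(−a(θ − b)))
Remove guessing floor: (0.66 − 0.26)/(1 − 0.26) = 0.5405
logit = ln(0.5405/0.4595) = 0.1625
θ = b + logit/(a) = -0.6 + 0.1625/2.4700 = -0.5342

-0.53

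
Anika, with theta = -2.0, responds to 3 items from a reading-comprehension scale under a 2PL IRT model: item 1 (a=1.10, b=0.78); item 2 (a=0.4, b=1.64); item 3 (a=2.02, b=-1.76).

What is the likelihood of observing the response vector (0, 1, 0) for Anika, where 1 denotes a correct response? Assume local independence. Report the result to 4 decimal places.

P(theta) = 1 / (1 + exp(−a(theta − b)))
P_1 = 1/(1+e^{3.0580}) = 0.0449
P_2 = 1/(1+e^{1.4560}) = 0.1891
P_3 = 1/(1+e^{0.4848}) = 0.3811
L = (1−P_1) × P_2 × (1−P_3) = 0.9551 × 0.1891 × 0.6189 = 0.11177

0.1118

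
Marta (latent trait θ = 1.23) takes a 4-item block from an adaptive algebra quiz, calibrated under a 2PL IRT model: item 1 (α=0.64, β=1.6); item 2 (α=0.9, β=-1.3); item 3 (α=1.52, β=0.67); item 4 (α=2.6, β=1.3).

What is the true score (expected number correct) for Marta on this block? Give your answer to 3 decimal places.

2.503

P(θ) = 1 / (1 + exp(−α(θ − β)))
P_1 = 1/(1+e^{0.2368}) = 0.4411
P_2 = 1/(1+e^{-2.2770}) = 0.9070
P_3 = 1/(1+e^{-0.8512}) = 0.7008
P_4 = 1/(1+e^{0.1820}) = 0.4546
E[score] = 0.4411 + 0.9070 + 0.7008 + 0.4546 = 2.5035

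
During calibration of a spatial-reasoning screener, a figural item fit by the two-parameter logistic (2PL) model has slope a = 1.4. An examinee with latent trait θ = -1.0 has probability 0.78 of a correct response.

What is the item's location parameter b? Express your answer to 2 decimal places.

P(θ) = 1 / (1 + exp(−a(θ − b)))
logit(0.78) = ln(0.78/0.22) = 1.2657
b = θ − logit/(a) = -1.0 − 1.2657/1.4000 = -1.9040

-1.90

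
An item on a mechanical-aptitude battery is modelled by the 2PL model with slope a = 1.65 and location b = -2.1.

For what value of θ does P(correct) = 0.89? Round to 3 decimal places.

-0.833

P(θ) = 1 / (1 + exp(−a(θ − b)))
logit = ln(0.8900/0.1100) = 2.0907
θ = b + logit/(a) = -2.1 + 2.0907/1.6500 = -0.8329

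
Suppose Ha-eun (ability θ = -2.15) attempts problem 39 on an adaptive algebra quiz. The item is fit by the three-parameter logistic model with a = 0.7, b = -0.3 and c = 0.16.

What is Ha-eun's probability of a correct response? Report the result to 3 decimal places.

0.341

P(θ) = c + (1 − c) · 1 / (1 + exp(−a(θ − b)))
Exponent: 0.7 × (-2.15 − (-0.3)) = -1.2950
1/(1 + e^{1.2950}) = 0.2150
P = 0.16 + 0.84 × 0.2150 = 0.3406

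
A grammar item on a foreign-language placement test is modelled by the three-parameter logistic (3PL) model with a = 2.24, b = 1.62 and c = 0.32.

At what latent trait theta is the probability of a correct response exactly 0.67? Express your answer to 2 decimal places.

P(theta) = c + (1 − c) · 1 / (1 + exp(−a(theta − b)))
Remove guessing floor: (0.67 − 0.32)/(1 − 0.32) = 0.5147
logit = ln(0.5147/0.4853) = 0.0588
theta = b + logit/(a) = 1.62 + 0.0588/2.2400 = 1.6463

1.65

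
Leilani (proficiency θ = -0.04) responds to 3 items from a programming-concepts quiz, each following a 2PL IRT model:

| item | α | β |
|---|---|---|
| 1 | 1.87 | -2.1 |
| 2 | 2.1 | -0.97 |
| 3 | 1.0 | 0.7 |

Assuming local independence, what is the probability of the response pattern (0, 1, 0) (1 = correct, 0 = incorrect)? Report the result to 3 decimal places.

0.012

P(θ) = 1 / (1 + exp(−α(θ − β)))
P_1 = 1/(1+e^{-3.8522}) = 0.9792
P_2 = 1/(1+e^{-1.9530}) = 0.8758
P_3 = 1/(1+e^{0.7400}) = 0.3230
L = (1−P_1) × P_2 × (1−P_3) = 0.0208 × 0.8758 × 0.6770 = 0.01233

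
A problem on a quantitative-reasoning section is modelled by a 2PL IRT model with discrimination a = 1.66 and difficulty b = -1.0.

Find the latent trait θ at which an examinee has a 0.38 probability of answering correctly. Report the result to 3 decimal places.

-1.295

P(θ) = 1 / (1 + exp(−a(θ − b)))
logit = ln(0.3800/0.6200) = -0.4895
θ = b + logit/(a) = -1.0 + (-0.4895)/1.6600 = -1.2949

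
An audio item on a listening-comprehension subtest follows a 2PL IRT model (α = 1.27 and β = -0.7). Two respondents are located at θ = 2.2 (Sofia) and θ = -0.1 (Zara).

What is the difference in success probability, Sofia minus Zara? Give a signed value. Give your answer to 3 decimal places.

P(θ) = 1 / (1 + exp(−α(θ − β)))
P(Sofia) = 0.9755  [exponent 3.6830]
P(Zara) = 0.6818  [exponent 0.7620]
Difference = 0.9755 − 0.6818 = 0.2937

0.294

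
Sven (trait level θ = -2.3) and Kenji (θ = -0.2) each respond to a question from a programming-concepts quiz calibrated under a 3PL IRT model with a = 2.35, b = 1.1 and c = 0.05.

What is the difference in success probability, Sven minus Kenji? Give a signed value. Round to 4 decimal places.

P(θ) = c + (1 − c) · 1 / (1 + exp(−a(θ − b)))
P(Sven) = 0.0503  [exponent -7.9900]
P(Kenji) = 0.0928  [exponent -3.0550]
Difference = 0.0503 − 0.0928 = -0.0424

-0.0424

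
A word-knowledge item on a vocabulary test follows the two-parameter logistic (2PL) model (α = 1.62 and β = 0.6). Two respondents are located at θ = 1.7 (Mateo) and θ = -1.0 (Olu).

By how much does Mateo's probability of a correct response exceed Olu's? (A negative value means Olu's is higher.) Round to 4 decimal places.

0.7863

P(θ) = 1 / (1 + exp(−α(θ − β)))
P(Mateo) = 0.8559  [exponent 1.7820]
P(Olu) = 0.0697  [exponent -2.5920]
Difference = 0.8559 − 0.0697 = 0.7863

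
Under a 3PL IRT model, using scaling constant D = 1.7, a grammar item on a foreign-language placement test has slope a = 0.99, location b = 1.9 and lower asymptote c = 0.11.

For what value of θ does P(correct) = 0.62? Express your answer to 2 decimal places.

P(θ) = c + (1 − c) · 1 / (1 + exp(−D·a(θ − b)))
Remove guessing floor: (0.62 − 0.11)/(1 − 0.11) = 0.5730
logit = ln(0.5730/0.4270) = 0.2942
θ = b + logit/(1.7·a) = 1.9 + 0.2942/1.6830 = 2.0748

2.07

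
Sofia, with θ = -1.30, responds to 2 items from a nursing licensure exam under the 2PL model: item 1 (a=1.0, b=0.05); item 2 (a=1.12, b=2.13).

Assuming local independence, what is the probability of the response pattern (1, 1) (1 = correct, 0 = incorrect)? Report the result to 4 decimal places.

0.0043

P(θ) = 1 / (1 + exp(−a(θ − b)))
P_1 = 1/(1+e^{1.3500}) = 0.2059
P_2 = 1/(1+e^{3.8416}) = 0.0210
L = P_1 × P_2 = 0.2059 × 0.0210 = 0.00433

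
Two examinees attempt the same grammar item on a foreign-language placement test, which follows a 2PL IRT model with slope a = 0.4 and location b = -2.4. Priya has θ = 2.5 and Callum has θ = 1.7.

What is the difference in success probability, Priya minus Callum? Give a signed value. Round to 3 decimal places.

P(θ) = 1 / (1 + exp(−a(θ − b)))
P(Priya) = 0.8765  [exponent 1.9600]
P(Callum) = 0.8375  [exponent 1.6400]
Difference = 0.8765 − 0.8375 = 0.0390

0.039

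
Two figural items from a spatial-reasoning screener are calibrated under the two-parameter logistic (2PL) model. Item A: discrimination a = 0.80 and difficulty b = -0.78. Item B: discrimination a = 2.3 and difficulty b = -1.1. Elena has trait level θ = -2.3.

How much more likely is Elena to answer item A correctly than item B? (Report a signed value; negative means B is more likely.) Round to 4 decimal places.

P(θ) = 1 / (1 + exp(−a(θ − b)))
P_A = 0.2286
P_B = 0.0595
P_A − P_B = 0.1691

0.1691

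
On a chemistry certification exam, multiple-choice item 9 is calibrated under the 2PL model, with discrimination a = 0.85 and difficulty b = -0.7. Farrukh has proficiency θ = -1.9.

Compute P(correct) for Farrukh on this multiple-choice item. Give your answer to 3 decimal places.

P(θ) = 1 / (1 + exp(−a(θ − b)))
Exponent: 0.85 × (-1.9 − (-0.7)) = -1.0200
1/(1 + e^{1.0200}) = 0.2650

0.265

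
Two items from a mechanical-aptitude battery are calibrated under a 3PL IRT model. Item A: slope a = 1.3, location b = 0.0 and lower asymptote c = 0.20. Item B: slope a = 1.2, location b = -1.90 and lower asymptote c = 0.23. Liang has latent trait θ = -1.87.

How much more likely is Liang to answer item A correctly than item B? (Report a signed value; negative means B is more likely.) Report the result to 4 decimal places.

P(θ) = c + (1 − c) · 1 / (1 + exp(−a(θ − b)))
P_A = 0.2647
P_B = 0.6219
P_A − P_B = -0.3573

-0.3573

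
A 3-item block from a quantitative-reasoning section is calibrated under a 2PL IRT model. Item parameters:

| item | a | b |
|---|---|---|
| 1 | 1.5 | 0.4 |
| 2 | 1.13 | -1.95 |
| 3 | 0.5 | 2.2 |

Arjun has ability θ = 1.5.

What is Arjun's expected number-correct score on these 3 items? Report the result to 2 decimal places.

P(θ) = 1 / (1 + exp(−a(θ − b)))
P_1 = 1/(1+e^{-1.6500}) = 0.8389
P_2 = 1/(1+e^{-3.8985}) = 0.9801
P_3 = 1/(1+e^{0.3500}) = 0.4134
E[score] = 0.8389 + 0.9801 + 0.4134 = 2.2324

2.23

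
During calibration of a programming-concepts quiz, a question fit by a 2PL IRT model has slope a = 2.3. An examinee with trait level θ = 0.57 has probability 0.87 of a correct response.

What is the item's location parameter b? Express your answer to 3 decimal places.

-0.257

P(θ) = 1 / (1 + exp(−a(θ − b)))
logit(0.87) = ln(0.87/0.13) = 1.9010
b = θ − logit/(a) = 0.57 − 1.9010/2.3000 = -0.2565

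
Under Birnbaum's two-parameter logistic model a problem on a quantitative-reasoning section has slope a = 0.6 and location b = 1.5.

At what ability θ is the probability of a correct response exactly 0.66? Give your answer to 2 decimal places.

2.61

P(θ) = 1 / (1 + exp(−a(θ − b)))
logit = ln(0.6600/0.3400) = 0.6633
θ = b + logit/(a) = 1.5 + 0.6633/0.6000 = 2.6055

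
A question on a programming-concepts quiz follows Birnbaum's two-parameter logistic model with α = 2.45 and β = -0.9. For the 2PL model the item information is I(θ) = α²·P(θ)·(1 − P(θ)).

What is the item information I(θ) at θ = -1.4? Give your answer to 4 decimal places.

P = 1/(1+e^{1.2250}) = 0.2271
P(1−P) = 0.2271 × 0.7729 = 0.1755
I = α² × P(1−P) = 2.45² × 0.1755 = 1.05345

1.0535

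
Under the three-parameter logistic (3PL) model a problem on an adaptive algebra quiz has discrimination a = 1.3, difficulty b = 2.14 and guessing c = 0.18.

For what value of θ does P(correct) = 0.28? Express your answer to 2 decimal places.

P(θ) = c + (1 − c) · 1 / (1 + exp(−a(θ − b)))
Remove guessing floor: (0.28 − 0.18)/(1 − 0.18) = 0.1220
logit = ln(0.1220/0.8780) = -1.9741
θ = b + logit/(a) = 2.14 + (-1.9741)/1.3000 = 0.6215

0.62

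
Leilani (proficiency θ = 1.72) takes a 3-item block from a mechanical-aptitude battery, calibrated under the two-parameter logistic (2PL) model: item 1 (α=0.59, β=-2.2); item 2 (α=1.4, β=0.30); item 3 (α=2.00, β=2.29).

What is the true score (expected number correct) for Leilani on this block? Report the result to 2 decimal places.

P(θ) = 1 / (1 + exp(−α(θ − β)))
P_1 = 1/(1+e^{-2.3128}) = 0.9099
P_2 = 1/(1+e^{-1.9880}) = 0.8795
P_3 = 1/(1+e^{1.1400}) = 0.2423
E[score] = 0.9099 + 0.8795 + 0.2423 = 2.0318

2.03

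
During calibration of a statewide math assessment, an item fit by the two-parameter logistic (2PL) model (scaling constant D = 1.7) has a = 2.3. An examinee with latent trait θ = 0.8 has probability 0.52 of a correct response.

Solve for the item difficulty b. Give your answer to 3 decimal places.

P(θ) = 1 / (1 + exp(−D·a(θ − b)))
logit(0.52) = ln(0.52/0.48) = 0.0800
b = θ − logit/(1.7·a) = 0.8 − 0.0800/3.9100 = 0.7795

0.780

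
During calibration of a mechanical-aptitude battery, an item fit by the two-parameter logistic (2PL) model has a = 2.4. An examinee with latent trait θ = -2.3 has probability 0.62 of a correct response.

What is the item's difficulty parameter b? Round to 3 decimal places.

P(θ) = 1 / (1 + exp(−a(θ − b)))
logit(0.62) = ln(0.62/0.38) = 0.4895
b = θ − logit/(a) = -2.3 − 0.4895/2.4000 = -2.5040

-2.504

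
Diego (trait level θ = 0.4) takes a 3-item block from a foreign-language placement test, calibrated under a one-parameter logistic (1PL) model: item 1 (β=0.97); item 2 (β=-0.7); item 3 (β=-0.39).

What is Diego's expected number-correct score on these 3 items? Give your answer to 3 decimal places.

P(θ) = 1 / (1 + exp(−(θ − β)))
P_1 = 1/(1+e^{0.5700}) = 0.3612
P_2 = 1/(1+e^{-1.1000}) = 0.7503
P_3 = 1/(1+e^{-0.7900}) = 0.6878
E[score] = 0.3612 + 0.7503 + 0.6878 = 1.7993

1.799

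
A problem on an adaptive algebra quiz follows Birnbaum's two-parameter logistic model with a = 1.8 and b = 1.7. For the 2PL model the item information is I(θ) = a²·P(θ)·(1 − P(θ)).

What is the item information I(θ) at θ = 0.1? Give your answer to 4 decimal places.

P = 1/(1+e^{2.8800}) = 0.0532
P(1−P) = 0.0532 × 0.9468 = 0.0503
I = a² × P(1−P) = 1.8² × 0.0503 = 0.16306

0.1631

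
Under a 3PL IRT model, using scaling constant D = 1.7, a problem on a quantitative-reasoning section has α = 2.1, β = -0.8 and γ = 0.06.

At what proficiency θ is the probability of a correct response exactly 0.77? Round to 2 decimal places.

-0.48

P(θ) = γ + (1 − γ) · 1 / (1 + exp(−D·α(θ − β)))
Remove guessing floor: (0.77 − 0.06)/(1 − 0.06) = 0.7553
logit = ln(0.7553/0.2447) = 1.1272
θ = β + logit/(1.7·α) = -0.8 + 1.1272/3.5700 = -0.4843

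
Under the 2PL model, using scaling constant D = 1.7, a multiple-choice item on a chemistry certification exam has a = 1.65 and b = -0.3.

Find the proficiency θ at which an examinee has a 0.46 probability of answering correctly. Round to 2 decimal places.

P(θ) = 1 / (1 + exp(−D·a(θ − b)))
logit = ln(0.4600/0.5400) = -0.1603
θ = b + logit/(1.7·a) = -0.3 + (-0.1603)/2.8050 = -0.3572

-0.36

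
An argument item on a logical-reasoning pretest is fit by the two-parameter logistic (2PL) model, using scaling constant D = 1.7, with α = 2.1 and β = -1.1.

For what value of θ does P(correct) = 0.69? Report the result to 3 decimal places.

P(θ) = 1 / (1 + exp(−D·α(θ − β)))
logit = ln(0.6900/0.3100) = 0.8001
θ = β + logit/(1.7·α) = -1.1 + 0.8001/3.5700 = -0.8759

-0.876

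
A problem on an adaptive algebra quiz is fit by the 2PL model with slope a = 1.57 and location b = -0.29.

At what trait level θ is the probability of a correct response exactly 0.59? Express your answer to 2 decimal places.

-0.06

P(θ) = 1 / (1 + exp(−a(θ − b)))
logit = ln(0.5900/0.4100) = 0.3640
θ = b + logit/(a) = -0.29 + 0.3640/1.5700 = -0.0582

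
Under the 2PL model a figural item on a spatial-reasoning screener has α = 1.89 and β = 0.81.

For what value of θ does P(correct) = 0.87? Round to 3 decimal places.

P(θ) = 1 / (1 + exp(−α(θ − β)))
logit = ln(0.8700/0.1300) = 1.9010
θ = β + logit/(α) = 0.81 + 1.9010/1.8900 = 1.8158

1.816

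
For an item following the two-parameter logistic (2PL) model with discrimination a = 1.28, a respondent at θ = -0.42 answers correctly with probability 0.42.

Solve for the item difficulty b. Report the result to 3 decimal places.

P(θ) = 1 / (1 + exp(−a(θ − b)))
logit(0.42) = ln(0.42/0.58) = -0.3228
b = θ − logit/(a) = -0.42 − (-0.3228)/1.2800 = -0.1678

-0.168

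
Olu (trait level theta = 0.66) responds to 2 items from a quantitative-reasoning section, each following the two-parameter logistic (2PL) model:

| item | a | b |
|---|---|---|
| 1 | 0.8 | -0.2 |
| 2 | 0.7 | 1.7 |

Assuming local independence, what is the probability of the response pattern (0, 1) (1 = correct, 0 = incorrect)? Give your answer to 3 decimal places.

0.109

P(theta) = 1 / (1 + exp(−a(theta − b)))
P_1 = 1/(1+e^{-0.6880}) = 0.6655
P_2 = 1/(1+e^{0.7280}) = 0.3256
L = (1−P_1) × P_2 = 0.3345 × 0.3256 = 0.10892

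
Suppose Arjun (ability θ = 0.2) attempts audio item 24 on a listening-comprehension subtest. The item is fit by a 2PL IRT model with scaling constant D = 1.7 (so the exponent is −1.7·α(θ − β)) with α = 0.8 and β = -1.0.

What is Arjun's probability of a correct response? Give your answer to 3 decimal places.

0.836

P(θ) = 1 / (1 + exp(−D·α(θ − β)))
Exponent: 1.7 × 0.8 × (0.2 − (-1.0)) = 1.6320
1/(1 + e^{-1.6320}) = 0.8364
P = 0.8364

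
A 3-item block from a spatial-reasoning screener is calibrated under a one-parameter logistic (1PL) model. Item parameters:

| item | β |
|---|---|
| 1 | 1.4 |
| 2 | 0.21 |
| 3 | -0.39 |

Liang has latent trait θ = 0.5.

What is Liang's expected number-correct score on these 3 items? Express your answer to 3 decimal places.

1.570

P(θ) = 1 / (1 + exp(−(θ − β)))
P_1 = 1/(1+e^{0.9000}) = 0.2891
P_2 = 1/(1+e^{-0.2900}) = 0.5720
P_3 = 1/(1+e^{-0.8900}) = 0.7089
E[score] = 0.2891 + 0.5720 + 0.7089 = 1.5699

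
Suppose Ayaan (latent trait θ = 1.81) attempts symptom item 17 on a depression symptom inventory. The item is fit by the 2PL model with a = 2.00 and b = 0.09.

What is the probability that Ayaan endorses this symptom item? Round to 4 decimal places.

P(θ) = 1 / (1 + exp(−a(θ − b)))
Exponent: 2.00 × (1.81 − 0.09) = 3.4400
1/(1 + e^{-3.4400}) = 0.9689

0.9689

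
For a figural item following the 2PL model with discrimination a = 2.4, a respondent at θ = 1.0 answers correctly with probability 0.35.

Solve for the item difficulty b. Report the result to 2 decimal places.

P(θ) = 1 / (1 + exp(−a(θ − b)))
logit(0.35) = ln(0.35/0.65) = -0.6190
b = θ − logit/(a) = 1.0 − (-0.6190)/2.4000 = 1.2579

1.26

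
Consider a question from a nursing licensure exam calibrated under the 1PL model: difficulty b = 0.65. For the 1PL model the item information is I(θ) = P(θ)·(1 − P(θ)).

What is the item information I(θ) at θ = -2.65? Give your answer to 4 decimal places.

P = 1/(1+e^{3.3000}) = 0.0356
P(1−P) = 0.0356 × 0.9644 = 0.0343
I = P(1−P) = 0.03431

0.0343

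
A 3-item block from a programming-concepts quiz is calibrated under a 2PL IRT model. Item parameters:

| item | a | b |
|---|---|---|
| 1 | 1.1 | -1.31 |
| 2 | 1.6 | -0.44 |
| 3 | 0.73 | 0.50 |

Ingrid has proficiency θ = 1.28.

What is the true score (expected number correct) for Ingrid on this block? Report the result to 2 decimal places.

P(θ) = 1 / (1 + exp(−a(θ − b)))
P_1 = 1/(1+e^{-2.8490}) = 0.9453
P_2 = 1/(1+e^{-2.7520}) = 0.9400
P_3 = 1/(1+e^{-0.5694}) = 0.6386
E[score] = 0.9453 + 0.9400 + 0.6386 = 2.5239

2.52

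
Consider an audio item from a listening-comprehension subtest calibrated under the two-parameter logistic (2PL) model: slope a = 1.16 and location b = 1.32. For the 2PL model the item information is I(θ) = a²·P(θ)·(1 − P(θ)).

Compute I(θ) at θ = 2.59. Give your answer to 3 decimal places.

0.204

P = 1/(1+e^{-1.4732}) = 0.8135
P(1−P) = 0.8135 × 0.1865 = 0.1517
I = a² × P(1−P) = 1.16² × 0.1517 = 0.20411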